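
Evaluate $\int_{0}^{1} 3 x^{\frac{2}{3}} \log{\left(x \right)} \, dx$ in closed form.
$- \frac{27}{25}$

Consider the simpler parametrised integral
$$J(a) = \int_{0}^{1} 3 x^{a} \, dx = \frac{3}{a + 1}.$$

Differentiating under the integral sign brings down a factor of $\ln x$:
$$\frac{dJ}{da} = \int_{0}^{1} 3 x^{a} \log{\left(x \right)} \, dx = - \frac{3}{\left(a + 1\right)^{2}}.$$

The integral on the left is $I$, so $I = - \frac{3}{\left(a + 1\right)^{2}}$.

Setting $a = \frac{2}{3}$:
$$I = - \frac{27}{25}.$$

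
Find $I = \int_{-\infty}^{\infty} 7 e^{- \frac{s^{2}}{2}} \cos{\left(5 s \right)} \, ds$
$\frac{7 \sqrt{2} \sqrt{\pi}}{e^{\frac{25}{2}}}$

Let $b$ denote the cosine frequency and define $I(b) = \int_{-\infty}^{\infty} 7 e^{- \frac{s^{2}}{2}} \cos{\left(b s \right)} \, ds$.

Differentiating under the integral sign,
$$I'(b) = \int_{-\infty}^{\infty} - 7 s e^{- \frac{s^{2}}{2}} \sin{\left(b s \right)} \, ds.$$

Integrate $\int_{-\infty}^{\infty} s \sin(b s)\, e^{- \frac{s^{2}}{2}}\, ds$ by parts with $u = \sin(b s)$ and $dv = s\, e^{- \frac{s^{2}}{2}}\, ds$, giving $v = - e^{- \frac{s^{2}}{2}}$. The boundary term vanishes and
$$\int_{-\infty}^{\infty} s \sin(b s)\, e^{- \frac{s^{2}}{2}}\, ds = b \int_{-\infty}^{\infty} \cos(b s)\, e^{- \frac{s^{2}}{2}}\, ds,$$
so $I'(b) = - b\, I(b)$.

This is a separable first-order ODE; solving with the initial condition $I(0) = \int_{-\infty}^{\infty} 7 e^{- \frac{s^{2}}{2}}\,ds = 7 \sqrt{2} \sqrt{\pi}$ gives
$$I(b) = 7 \sqrt{2} \sqrt{\pi} e^{- \frac{b^{2}}{2}}.$$

Setting $b = 5$:
$$I = \frac{7 \sqrt{2} \sqrt{\pi}}{e^{\frac{25}{2}}}.$$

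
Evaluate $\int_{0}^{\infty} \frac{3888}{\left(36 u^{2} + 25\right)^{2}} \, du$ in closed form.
$\frac{162 \pi}{125}$

Recall the elementary integral
$$J(a) = \int_{0}^{\infty} \frac{3}{a^{2} + u^{2}} \, du = \frac{3 \pi}{2 a}.$$

Differentiating under the integral sign with respect to $a$,
$$\frac{dJ}{da} = \int_{0}^{\infty} - \frac{6 a}{\left(a^{2} + u^{2}\right)^{2}} \, du = - \frac{3 \pi}{2 a^{2}},$$
so $\int_{0}^{\infty} \frac{3}{\left(a^{2} + u^{2}\right)^{2}} \, du = \frac{3 \pi}{4 a^{3}}$.

Setting $a = \frac{5}{6}$:
$$I = \frac{162 \pi}{125}.$$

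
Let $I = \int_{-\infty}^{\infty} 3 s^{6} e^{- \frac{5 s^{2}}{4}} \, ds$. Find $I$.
$\frac{144 \sqrt{5} \sqrt{\pi}}{125}$

Begin with the known integral
$$J(a) = \int_{-\infty}^{\infty} 3 e^{- a s^{2}} \, ds = \frac{3 \sqrt{\pi}}{\sqrt{a}}.$$

Differentiating under the integral sign brings down a factor of $(-s^2)$:
$$\frac{dJ}{da} = \int_{-\infty}^{\infty} - 3 s^{2} e^{- a s^{2}} \, ds = - \frac{3 \sqrt{\pi}}{2 a^{\frac{3}{2}}}.$$

Repeating $3$ times in total — each differentiation brings down another $(-s^2)$ — gives
$$\frac{d^{3}J}{da^{3}} = \int_{-\infty}^{\infty} - 3 s^{6} e^{- a s^{2}} \, ds = - \frac{45 \sqrt{\pi}}{8 a^{\frac{7}{2}}},$$
and the integrand here is $(-1)^{3}$ times the target integrand, so $I = (-1)^{3}\,\frac{d^{3}J}{da^{3}} = \frac{45 \sqrt{\pi}}{8 a^{\frac{7}{2}}}$.

Setting $a = \frac{5}{4}$:
$$I = \frac{144 \sqrt{5} \sqrt{\pi}}{125}.$$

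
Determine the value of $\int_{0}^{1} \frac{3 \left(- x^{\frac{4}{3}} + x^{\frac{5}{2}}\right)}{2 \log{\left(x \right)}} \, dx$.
$- \log{\left(\frac{2 \sqrt{6}}{9} \right)}$

Introduce a parameter $a$ in the exponent: let $I(a) = \int_{0}^{1} \frac{3 \left(x^{\frac{5}{2}} - x^{a}\right)}{2 \log{\left(x \right)}} \, dx$.

Since $\dfrac{\partial}{\partial a}\,x^{a} = x^{a} \ln x$, the $\ln x$ in the denominator cancels and
$$\frac{dI}{da} = \int_{0}^{1} - \frac{3}{2} x^{a} \, dx = - \frac{3}{2} \left[\frac{x^{a+1}}{a+1}\right]_0^1 = - \frac{3}{2 a + 2}.$$

Integrating with respect to $a$ gives $I(a) = - \log{\left(\frac{2 \sqrt{14} \left(a + 1\right)^{\frac{3}{2}}}{49} \right)} + C$.

At $a = \frac{5}{2}$ the integrand is identically $0$, so $I(\frac{5}{2}) = 0$. The closed form gives $0$, hence $C = 0$.

Setting $a = \frac{4}{3}$:
$$I = - \log{\left(\frac{2 \sqrt{6}}{9} \right)}.$$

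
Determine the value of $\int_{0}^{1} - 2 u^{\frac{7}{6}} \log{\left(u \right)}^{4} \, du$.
$- \frac{373248}{371293}$

Start from the elementary integral
$$J(a) = \int_{0}^{1} - 2 u^{a} \, du = - \frac{2}{a + 1}.$$

Differentiating under the integral sign brings down a factor of $\ln u$:
$$\frac{dJ}{da} = \int_{0}^{1} - 2 u^{a} \log{\left(u \right)} \, du = \frac{2}{\left(a + 1\right)^{2}}.$$

Repeating $4$ times in total — each differentiation brings down another $\ln u$ — gives
$$\frac{d^{4}J}{da^{4}} = \int_{0}^{1} - 2 u^{a} \log{\left(u \right)}^{4} \, du = - \frac{48}{\left(a + 1\right)^{5}},$$
and the integrand here is exactly the target integrand, so $I = - \frac{48}{\left(a + 1\right)^{5}}$.

Setting $a = \frac{7}{6}$:
$$I = - \frac{373248}{371293}.$$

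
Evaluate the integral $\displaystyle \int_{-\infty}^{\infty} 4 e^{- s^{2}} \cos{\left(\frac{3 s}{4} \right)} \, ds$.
$\frac{4 \sqrt{\pi}}{e^{\frac{9}{64}}}$

Let $b$ denote the cosine frequency and define $I(b) = \int_{-\infty}^{\infty} 4 e^{- s^{2}} \cos{\left(b s \right)} \, ds$.

Differentiating under the integral sign,
$$I'(b) = \int_{-\infty}^{\infty} - 4 s e^{- s^{2}} \sin{\left(b s \right)} \, ds.$$

Integrate $\int_{-\infty}^{\infty} s \sin(b s)\, e^{- s^{2}}\, ds$ by parts with $u = \sin(b s)$ and $dv = s\, e^{- s^{2}}\, ds$, giving $v = - \frac{e^{- s^{2}}}{2}$. The boundary term vanishes and
$$\int_{-\infty}^{\infty} s \sin(b s)\, e^{- s^{2}}\, ds = \frac{b}{2} \int_{-\infty}^{\infty} \cos(b s)\, e^{- s^{2}}\, ds,$$
so $I'(b) = - \frac{b}{2}\, I(b)$.

This is a separable first-order ODE; solving with the initial condition $I(0) = \int_{-\infty}^{\infty} 4 e^{- s^{2}}\,ds = 4 \sqrt{\pi}$ gives
$$I(b) = 4 \sqrt{\pi} e^{- \frac{b^{2}}{4}}.$$

Setting $b = \frac{3}{4}$:
$$I = \frac{4 \sqrt{\pi}}{e^{\frac{9}{64}}}.$$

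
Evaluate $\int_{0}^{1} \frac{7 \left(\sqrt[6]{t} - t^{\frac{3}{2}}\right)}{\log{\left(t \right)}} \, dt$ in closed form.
$\log{\left(\frac{823543}{170859375} \right)}$

Consider the one-parameter family: let $I(a) = \int_{0}^{1} \frac{7 \left(- t^{\frac{3}{2}} + t^{a}\right)}{\log{\left(t \right)}} \, dt$.

Since $\dfrac{\partial}{\partial a}\,t^{a} = t^{a} \ln t$, the $\ln t$ in the denominator cancels and
$$\frac{dI}{da} = \int_{0}^{1} 7 t^{a} \, dt = 7 \left[\frac{t^{a+1}}{a+1}\right]_0^1 = \frac{7}{a + 1}.$$

Integrating with respect to $a$ gives $I(a) = \log{\left(\frac{128 \left(a + 1\right)^{7}}{78125} \right)} + C$.

At $a = \frac{3}{2}$ the integrand is identically $0$, so $I(\frac{3}{2}) = 0$. The closed form gives $0$, hence $C = 0$.

Setting $a = \frac{1}{6}$:
$$I = \log{\left(\frac{823543}{170859375} \right)}.$$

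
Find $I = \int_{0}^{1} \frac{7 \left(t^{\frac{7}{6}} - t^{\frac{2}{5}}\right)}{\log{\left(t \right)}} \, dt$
$\log{\left(\frac{4902227890625}{230539333248} \right)}$

Replace the exponent $\frac{7}{6}$ by a parameter $a$: let $I(a) = \int_{0}^{1} \frac{7 \left(- t^{\frac{2}{5}} + t^{a}\right)}{\log{\left(t \right)}} \, dt$.

Since $\dfrac{\partial}{\partial a}\,t^{a} = t^{a} \ln t$, the $\ln t$ in the denominator cancels and
$$\frac{dI}{da} = \int_{0}^{1} 7 t^{a} \, dt = 7 \left[\frac{t^{a+1}}{a+1}\right]_0^1 = \frac{7}{a + 1}.$$

Integrating with respect to $a$ gives $I(a) = \log{\left(\frac{78125 \left(a + 1\right)^{7}}{823543} \right)} + C$.

At $a = \frac{2}{5}$ the integrand is identically $0$, so $I(\frac{2}{5}) = 0$. The closed form gives $0$, hence $C = 0$.

Setting $a = \frac{7}{6}$:
$$I = \log{\left(\frac{4902227890625}{230539333248} \right)}.$$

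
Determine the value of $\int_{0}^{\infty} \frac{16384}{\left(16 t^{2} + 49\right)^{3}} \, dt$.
$\frac{768 \pi}{16807}$

Start from the standard arctangent integral
$$J(a) = \int_{0}^{\infty} \frac{4}{a^{2} + t^{2}} \, dt = \frac{2 \pi}{a}.$$

Differentiating under the integral sign with respect to $a$,
$$\frac{dJ}{da} = \int_{0}^{\infty} - \frac{8 a}{\left(a^{2} + t^{2}\right)^{2}} \, dt = - \frac{2 \pi}{a^{2}},$$
so $\int_{0}^{\infty} \frac{4}{\left(a^{2} + t^{2}\right)^{2}} \, dt = \frac{\pi}{a^{3}}$.

Repeating — each differentiation of $1/(t^2+a^2)^j$ produces $-2ja/(t^2+a^2)^{j+1}$ — and dividing through by $-2ja$ at each step yields, after $2$ differentiations in total,
$$\int_{0}^{\infty} \frac{4}{\left(a^{2} + t^{2}\right)^{3}} \, dt = \frac{3 \pi}{4 a^{5}}.$$

Setting $a = \frac{7}{4}$:
$$I = \frac{768 \pi}{16807}.$$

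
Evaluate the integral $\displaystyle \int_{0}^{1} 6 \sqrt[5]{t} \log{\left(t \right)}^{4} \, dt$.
$\frac{3125}{54}$

Start from the elementary integral
$$J(a) = \int_{0}^{1} 6 t^{a} \, dt = \frac{6}{a + 1}.$$

Differentiating under the integral sign brings down a factor of $\ln t$:
$$\frac{dJ}{da} = \int_{0}^{1} 6 t^{a} \log{\left(t \right)} \, dt = - \frac{6}{\left(a + 1\right)^{2}}.$$

Repeating $4$ times in total — each differentiation brings down another $\ln t$ — gives
$$\frac{d^{4}J}{da^{4}} = \int_{0}^{1} 6 t^{a} \log{\left(t \right)}^{4} \, dt = \frac{144}{\left(a + 1\right)^{5}},$$
and the integrand here is exactly the target integrand, so $I = \frac{144}{\left(a + 1\right)^{5}}$.

Setting $a = \frac{1}{5}$:
$$I = \frac{3125}{54}.$$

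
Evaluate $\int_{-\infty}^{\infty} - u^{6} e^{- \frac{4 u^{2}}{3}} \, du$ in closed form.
$- \frac{405 \sqrt{3} \sqrt{\pi}}{1024}$

Consider the simpler parametrised integral
$$J(a) = \int_{-\infty}^{\infty} - e^{- a u^{2}} \, du = - \frac{\sqrt{\pi}}{\sqrt{a}}.$$

Differentiating under the integral sign brings down a factor of $(-u^2)$:
$$\frac{dJ}{da} = \int_{-\infty}^{\infty} u^{2} e^{- a u^{2}} \, du = \frac{\sqrt{\pi}}{2 a^{\frac{3}{2}}}.$$

Repeating $3$ times in total — each differentiation brings down another $(-u^2)$ — gives
$$\frac{d^{3}J}{da^{3}} = \int_{-\infty}^{\infty} u^{6} e^{- a u^{2}} \, du = \frac{15 \sqrt{\pi}}{8 a^{\frac{7}{2}}},$$
and the integrand here is $(-1)^{3}$ times the target integrand, so $I = (-1)^{3}\,\frac{d^{3}J}{da^{3}} = - \frac{15 \sqrt{\pi}}{8 a^{\frac{7}{2}}}$.

Setting $a = \frac{4}{3}$:
$$I = - \frac{405 \sqrt{3} \sqrt{\pi}}{1024}.$$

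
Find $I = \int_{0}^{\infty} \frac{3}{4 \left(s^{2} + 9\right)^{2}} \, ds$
$\frac{\pi}{144}$

Begin with the known result
$$J(a) = \int_{0}^{\infty} \frac{3}{4 \left(a^{2} + s^{2}\right)} \, ds = \frac{3 \pi}{8 a}.$$

Differentiating under the integral sign with respect to $a$,
$$\frac{dJ}{da} = \int_{0}^{\infty} - \frac{3 a}{2 \left(a^{2} + s^{2}\right)^{2}} \, ds = - \frac{3 \pi}{8 a^{2}},$$
so $\int_{0}^{\infty} \frac{3}{4 \left(a^{2} + s^{2}\right)^{2}} \, ds = \frac{3 \pi}{16 a^{3}}$.

Setting $a = 3$:
$$I = \frac{\pi}{144}.$$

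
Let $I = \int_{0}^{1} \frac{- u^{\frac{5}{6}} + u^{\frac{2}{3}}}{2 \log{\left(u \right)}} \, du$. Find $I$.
$- \log{\left(11 \right)} + \frac{\log{\left(110 \right)}}{2}$

Introduce a parameter $a$ in the exponent: let $I(a) = \int_{0}^{1} \frac{- u^{\frac{5}{6}} + u^{a}}{2 \log{\left(u \right)}} \, du$.

Since $\dfrac{\partial}{\partial a}\,u^{a} = u^{a} \ln u$, the $\ln u$ in the denominator cancels and
$$\frac{dI}{da} = \int_{0}^{1} \frac{1}{2} u^{a} \, du = \frac{1}{2} \left[\frac{u^{a+1}}{a+1}\right]_0^1 = \frac{1}{2 \left(a + 1\right)}.$$

Integrating with respect to $a$ gives $I(a) = \log{\left(\frac{\sqrt{66} \sqrt{a + 1}}{11} \right)} + C$.

At $a = \frac{5}{6}$ the integrand is identically $0$, so $I(\frac{5}{6}) = 0$. The closed form gives $0$, hence $C = 0$.

Setting $a = \frac{2}{3}$:
$$I = - \log{\left(11 \right)} + \frac{\log{\left(110 \right)}}{2}.$$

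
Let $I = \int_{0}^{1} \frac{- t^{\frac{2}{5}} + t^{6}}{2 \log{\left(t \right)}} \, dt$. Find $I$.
$\frac{\log{\left(5 \right)}}{2}$

Introduce a parameter $a$ in the exponent: let $I(a) = \int_{0}^{1} \frac{t^{6} - t^{a}}{2 \log{\left(t \right)}} \, dt$.

Since $\dfrac{\partial}{\partial a}\,t^{a} = t^{a} \ln t$, the $\ln t$ in the denominator cancels and
$$\frac{dI}{da} = \int_{0}^{1} - \frac{1}{2} t^{a} \, dt = - \frac{1}{2} \left[\frac{t^{a+1}}{a+1}\right]_0^1 = - \frac{1}{2 a + 2}.$$

Integrating with respect to $a$ gives $I(a) = - \frac{\log{\left(a + 1 \right)}}{2} + \frac{\log{\left(7 \right)}}{2} + C$.

At $a = 6$ the integrand is identically $0$, so $I(6) = 0$. The closed form gives $0$, hence $C = 0$.

Setting $a = \frac{2}{5}$:
$$I = \frac{\log{\left(5 \right)}}{2}.$$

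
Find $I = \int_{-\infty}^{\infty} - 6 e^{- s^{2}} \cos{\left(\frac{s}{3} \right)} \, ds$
$- \frac{6 \sqrt{\pi}}{e^{\frac{1}{36}}}$

Let $b$ denote the cosine frequency and define $I(b) = \int_{-\infty}^{\infty} - 6 e^{- s^{2}} \cos{\left(b s \right)} \, ds$.

Differentiating under the integral sign,
$$I'(b) = \int_{-\infty}^{\infty} 6 s e^{- s^{2}} \sin{\left(b s \right)} \, ds.$$

Integrate $\int_{-\infty}^{\infty} s \sin(b s)\, e^{- s^{2}}\, ds$ by parts with $u = \sin(b s)$ and $dv = s\, e^{- s^{2}}\, ds$, giving $v = - \frac{e^{- s^{2}}}{2}$. The boundary term vanishes and
$$\int_{-\infty}^{\infty} s \sin(b s)\, e^{- s^{2}}\, ds = \frac{b}{2} \int_{-\infty}^{\infty} \cos(b s)\, e^{- s^{2}}\, ds,$$
so $I'(b) = - \frac{b}{2}\, I(b)$.

This is a separable first-order ODE; solving with the initial condition $I(0) = \int_{-\infty}^{\infty} - 6 e^{- s^{2}}\,ds = - 6 \sqrt{\pi}$ gives
$$I(b) = - 6 \sqrt{\pi} e^{- \frac{b^{2}}{4}}.$$

Setting $b = \frac{1}{3}$:
$$I = - \frac{6 \sqrt{\pi}}{e^{\frac{1}{36}}}.$$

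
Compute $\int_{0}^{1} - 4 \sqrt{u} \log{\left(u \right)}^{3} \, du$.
$\frac{128}{27}$

Begin with the known integral
$$J(a) = \int_{0}^{1} - 4 u^{a} \, du = - \frac{4}{a + 1}.$$

Differentiating under the integral sign brings down a factor of $\ln u$:
$$\frac{dJ}{da} = \int_{0}^{1} - 4 u^{a} \log{\left(u \right)} \, du = \frac{4}{\left(a + 1\right)^{2}}.$$

Repeating $3$ times in total — each differentiation brings down another $\ln u$ — gives
$$\frac{d^{3}J}{da^{3}} = \int_{0}^{1} - 4 u^{a} \log{\left(u \right)}^{3} \, du = \frac{24}{\left(a + 1\right)^{4}},$$
and the integrand here is exactly the target integrand, so $I = \frac{24}{\left(a + 1\right)^{4}}$.

Setting $a = \frac{1}{2}$:
$$I = \frac{128}{27}.$$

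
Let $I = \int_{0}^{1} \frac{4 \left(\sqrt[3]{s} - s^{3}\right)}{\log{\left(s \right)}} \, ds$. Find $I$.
$- \log{\left(81 \right)}$

Introduce a parameter $a$ in the exponent: let $I(a) = \int_{0}^{1} \frac{4 \left(\sqrt[3]{s} - s^{a}\right)}{\log{\left(s \right)}} \, ds$.

Since $\dfrac{\partial}{\partial a}\,s^{a} = s^{a} \ln s$, the $\ln s$ in the denominator cancels and
$$\frac{dI}{da} = \int_{0}^{1} -4 s^{a} \, ds = -4 \left[\frac{s^{a+1}}{a+1}\right]_0^1 = - \frac{4}{a + 1}.$$

Integrating with respect to $a$ gives $I(a) = - \log{\left(\frac{81 \left(a + 1\right)^{4}}{256} \right)} + C$.

At $a = \frac{1}{3}$ the integrand is identically $0$, so $I(\frac{1}{3}) = 0$. The closed form gives $0$, hence $C = 0$.

Setting $a = 3$:
$$I = - \log{\left(81 \right)}.$$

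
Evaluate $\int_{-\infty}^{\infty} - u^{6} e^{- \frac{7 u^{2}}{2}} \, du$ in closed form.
$- \frac{15 \sqrt{14} \sqrt{\pi}}{2401}$

Consider the simpler parametrised integral
$$J(a) = \int_{-\infty}^{\infty} - e^{- a u^{2}} \, du = - \frac{\sqrt{\pi}}{\sqrt{a}}.$$

Differentiating under the integral sign brings down a factor of $(-u^2)$:
$$\frac{dJ}{da} = \int_{-\infty}^{\infty} u^{2} e^{- a u^{2}} \, du = \frac{\sqrt{\pi}}{2 a^{\frac{3}{2}}}.$$

Repeating $3$ times in total — each differentiation brings down another $(-u^2)$ — gives
$$\frac{d^{3}J}{da^{3}} = \int_{-\infty}^{\infty} u^{6} e^{- a u^{2}} \, du = \frac{15 \sqrt{\pi}}{8 a^{\frac{7}{2}}},$$
and the integrand here is $(-1)^{3}$ times the target integrand, so $I = (-1)^{3}\,\frac{d^{3}J}{da^{3}} = - \frac{15 \sqrt{\pi}}{8 a^{\frac{7}{2}}}$.

Setting $a = \frac{7}{2}$:
$$I = - \frac{15 \sqrt{14} \sqrt{\pi}}{2401}.$$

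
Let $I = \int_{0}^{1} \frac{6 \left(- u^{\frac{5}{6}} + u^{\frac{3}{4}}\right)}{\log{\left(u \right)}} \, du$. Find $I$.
$\log{\left(\frac{85766121}{113379904} \right)}$

Replace the exponent $\frac{3}{4}$ by a parameter $a$: let $I(a) = \int_{0}^{1} \frac{6 \left(- u^{\frac{5}{6}} + u^{a}\right)}{\log{\left(u \right)}} \, du$.

Since $\dfrac{\partial}{\partial a}\,u^{a} = u^{a} \ln u$, the $\ln u$ in the denominator cancels and
$$\frac{dI}{da} = \int_{0}^{1} 6 u^{a} \, du = 6 \left[\frac{u^{a+1}}{a+1}\right]_0^1 = \frac{6}{a + 1}.$$

Integrating with respect to $a$ gives $I(a) = \log{\left(\frac{46656 \left(a + 1\right)^{6}}{1771561} \right)} + C$.

At $a = \frac{5}{6}$ the integrand is identically $0$, so $I(\frac{5}{6}) = 0$. The closed form gives $0$, hence $C = 0$.

Setting $a = \frac{3}{4}$:
$$I = \log{\left(\frac{85766121}{113379904} \right)}.$$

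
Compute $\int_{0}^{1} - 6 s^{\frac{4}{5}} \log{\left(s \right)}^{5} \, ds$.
$\frac{1250000}{59049}$

Start from the elementary integral
$$J(a) = \int_{0}^{1} - 6 s^{a} \, ds = - \frac{6}{a + 1}.$$

Differentiating under the integral sign brings down a factor of $\ln s$:
$$\frac{dJ}{da} = \int_{0}^{1} - 6 s^{a} \log{\left(s \right)} \, ds = \frac{6}{\left(a + 1\right)^{2}}.$$

Repeating $5$ times in total — each differentiation brings down another $\ln s$ — gives
$$\frac{d^{5}J}{da^{5}} = \int_{0}^{1} - 6 s^{a} \log{\left(s \right)}^{5} \, ds = \frac{720}{\left(a + 1\right)^{6}},$$
and the integrand here is exactly the target integrand, so $I = \frac{720}{\left(a + 1\right)^{6}}$.

Setting $a = \frac{4}{5}$:
$$I = \frac{1250000}{59049}.$$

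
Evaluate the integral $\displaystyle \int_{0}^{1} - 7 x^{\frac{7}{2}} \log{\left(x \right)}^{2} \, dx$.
$- \frac{112}{729}$

Start from the elementary integral
$$J(a) = \int_{0}^{1} - 7 x^{a} \, dx = - \frac{7}{a + 1}.$$

Differentiating under the integral sign brings down a factor of $\ln x$:
$$\frac{dJ}{da} = \int_{0}^{1} - 7 x^{a} \log{\left(x \right)} \, dx = \frac{7}{\left(a + 1\right)^{2}}.$$

Repeating twice in total — each differentiation brings down another $\ln x$ — gives
$$\frac{d^{2}J}{da^{2}} = \int_{0}^{1} - 7 x^{a} \log{\left(x \right)}^{2} \, dx = - \frac{14}{\left(a + 1\right)^{3}},$$
and the integrand here is exactly the target integrand, so $I = - \frac{14}{\left(a + 1\right)^{3}}$.

Setting $a = \frac{7}{2}$:
$$I = - \frac{112}{729}.$$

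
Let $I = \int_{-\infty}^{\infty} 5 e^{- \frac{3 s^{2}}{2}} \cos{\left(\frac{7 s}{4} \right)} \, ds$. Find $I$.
$\frac{5 \sqrt{6} \sqrt{\pi}}{3 e^{\frac{49}{96}}}$

Define $I(b) = \int_{-\infty}^{\infty} 5 e^{- \frac{3 s^{2}}{2}} \cos{\left(b s \right)} \, ds$.

Differentiating under the integral sign,
$$I'(b) = \int_{-\infty}^{\infty} - 5 s e^{- \frac{3 s^{2}}{2}} \sin{\left(b s \right)} \, ds.$$

Integrate $\int_{-\infty}^{\infty} s \sin(b s)\, e^{- \frac{3 s^{2}}{2}}\, ds$ by parts with $u = \sin(b s)$ and $dv = s\, e^{- \frac{3 s^{2}}{2}}\, ds$, giving $v = - \frac{e^{- \frac{3 s^{2}}{2}}}{3}$. The boundary term vanishes and
$$\int_{-\infty}^{\infty} s \sin(b s)\, e^{- \frac{3 s^{2}}{2}}\, ds = \frac{b}{3} \int_{-\infty}^{\infty} \cos(b s)\, e^{- \frac{3 s^{2}}{2}}\, ds,$$
so $I'(b) = - \frac{b}{3}\, I(b)$.

This is a separable first-order ODE; solving with the initial condition $I(0) = \int_{-\infty}^{\infty} 5 e^{- \frac{3 s^{2}}{2}}\,ds = \frac{5 \sqrt{6} \sqrt{\pi}}{3}$ gives
$$I(b) = \frac{5 \sqrt{6} \sqrt{\pi} e^{- \frac{b^{2}}{6}}}{3}.$$

Setting $b = \frac{7}{4}$:
$$I = \frac{5 \sqrt{6} \sqrt{\pi}}{3 e^{\frac{49}{96}}}.$$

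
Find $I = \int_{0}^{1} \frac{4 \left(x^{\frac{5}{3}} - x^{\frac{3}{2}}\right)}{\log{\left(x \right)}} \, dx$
$\log{\left(\frac{65536}{50625} \right)}$

Consider the one-parameter family: let $I(a) = \int_{0}^{1} \frac{4 \left(- x^{\frac{3}{2}} + x^{a}\right)}{\log{\left(x \right)}} \, dx$.

Since $\dfrac{\partial}{\partial a}\,x^{a} = x^{a} \ln x$, the $\ln x$ in the denominator cancels and
$$\frac{dI}{da} = \int_{0}^{1} 4 x^{a} \, dx = 4 \left[\frac{x^{a+1}}{a+1}\right]_0^1 = \frac{4}{a + 1}.$$

Integrating with respect to $a$ gives $I(a) = \log{\left(\frac{16 \left(a + 1\right)^{4}}{625} \right)} + C$.

At $a = \frac{3}{2}$ the integrand is identically $0$, so $I(\frac{3}{2}) = 0$. The closed form gives $0$, hence $C = 0$.

Setting $a = \frac{5}{3}$:
$$I = \log{\left(\frac{65536}{50625} \right)}.$$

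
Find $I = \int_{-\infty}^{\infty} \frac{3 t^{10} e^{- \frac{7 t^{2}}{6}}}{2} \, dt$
$\frac{98415 \sqrt{42} \sqrt{\pi}}{33614}$

Start from the elementary integral
$$J(a) = \int_{-\infty}^{\infty} \frac{3 e^{- a t^{2}}}{2} \, dt = \frac{3 \sqrt{\pi}}{2 \sqrt{a}}.$$

Differentiating under the integral sign brings down a factor of $(-t^2)$:
$$\frac{dJ}{da} = \int_{-\infty}^{\infty} - \frac{3 t^{2} e^{- a t^{2}}}{2} \, dt = - \frac{3 \sqrt{\pi}}{4 a^{\frac{3}{2}}}.$$

Repeating $5$ times in total — each differentiation brings down another $(-t^2)$ — gives
$$\frac{d^{5}J}{da^{5}} = \int_{-\infty}^{\infty} - \frac{3 t^{10} e^{- a t^{2}}}{2} \, dt = - \frac{2835 \sqrt{\pi}}{64 a^{\frac{11}{2}}},$$
and the integrand here is $(-1)^{5}$ times the target integrand, so $I = (-1)^{5}\,\frac{d^{5}J}{da^{5}} = \frac{2835 \sqrt{\pi}}{64 a^{\frac{11}{2}}}$.

Setting $a = \frac{7}{6}$:
$$I = \frac{98415 \sqrt{42} \sqrt{\pi}}{33614}.$$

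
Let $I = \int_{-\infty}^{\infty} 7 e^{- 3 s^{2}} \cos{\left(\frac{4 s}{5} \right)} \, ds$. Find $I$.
$\frac{7 \sqrt{3} \sqrt{\pi}}{3 e^{\frac{4}{75}}}$

Define $I(b) = \int_{-\infty}^{\infty} 7 e^{- 3 s^{2}} \cos{\left(b s \right)} \, ds$.

Differentiating under the integral sign,
$$I'(b) = \int_{-\infty}^{\infty} - 7 s e^{- 3 s^{2}} \sin{\left(b s \right)} \, ds.$$

Integrate $\int_{-\infty}^{\infty} s \sin(b s)\, e^{- 3 s^{2}}\, ds$ by parts with $u = \sin(b s)$ and $dv = s\, e^{- 3 s^{2}}\, ds$, giving $v = - \frac{e^{- 3 s^{2}}}{6}$. The boundary term vanishes and
$$\int_{-\infty}^{\infty} s \sin(b s)\, e^{- 3 s^{2}}\, ds = \frac{b}{6} \int_{-\infty}^{\infty} \cos(b s)\, e^{- 3 s^{2}}\, ds,$$
so $I'(b) = - \frac{b}{6}\, I(b)$.

This is a separable first-order ODE; solving with the initial condition $I(0) = \int_{-\infty}^{\infty} 7 e^{- 3 s^{2}}\,ds = \frac{7 \sqrt{3} \sqrt{\pi}}{3}$ gives
$$I(b) = \frac{7 \sqrt{3} \sqrt{\pi} e^{- \frac{b^{2}}{12}}}{3}.$$

Setting $b = \frac{4}{5}$:
$$I = \frac{7 \sqrt{3} \sqrt{\pi}}{3 e^{\frac{4}{75}}}.$$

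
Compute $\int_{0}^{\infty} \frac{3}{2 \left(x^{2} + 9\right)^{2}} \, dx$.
$\frac{\pi}{72}$

Start from the standard arctangent integral
$$J(a) = \int_{0}^{\infty} \frac{3}{2 \left(a^{2} + x^{2}\right)} \, dx = \frac{3 \pi}{4 a}.$$

Differentiating under the integral sign with respect to $a$,
$$\frac{dJ}{da} = \int_{0}^{\infty} - \frac{3 a}{\left(a^{2} + x^{2}\right)^{2}} \, dx = - \frac{3 \pi}{4 a^{2}},$$
so $\int_{0}^{\infty} \frac{3}{2 \left(a^{2} + x^{2}\right)^{2}} \, dx = \frac{3 \pi}{8 a^{3}}$.

Setting $a = 3$:
$$I = \frac{\pi}{72}.$$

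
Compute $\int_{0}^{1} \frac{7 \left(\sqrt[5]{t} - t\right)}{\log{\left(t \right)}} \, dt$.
$- \log{\left(\frac{78125}{2187} \right)}$

Introduce a parameter $a$ in the exponent: let $I(a) = \int_{0}^{1} \frac{7 \left(\sqrt[5]{t} - t^{a}\right)}{\log{\left(t \right)}} \, dt$.

Since $\dfrac{\partial}{\partial a}\,t^{a} = t^{a} \ln t$, the $\ln t$ in the denominator cancels and
$$\frac{dI}{da} = \int_{0}^{1} -7 t^{a} \, dt = -7 \left[\frac{t^{a+1}}{a+1}\right]_0^1 = - \frac{7}{a + 1}.$$

Integrating with respect to $a$ gives $I(a) = - \log{\left(\frac{78125 \left(a + 1\right)^{7}}{279936} \right)} + C$.

At $a = \frac{1}{5}$ the integrand is identically $0$, so $I(\frac{1}{5}) = 0$. The closed form gives $0$, hence $C = 0$.

Setting $a = 1$:
$$I = - \log{\left(\frac{78125}{2187} \right)}.$$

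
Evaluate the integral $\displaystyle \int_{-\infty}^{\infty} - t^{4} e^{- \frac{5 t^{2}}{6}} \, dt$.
$- \frac{27 \sqrt{30} \sqrt{\pi}}{125}$

Begin with the known integral
$$J(a) = \int_{-\infty}^{\infty} - e^{- a t^{2}} \, dt = - \frac{\sqrt{\pi}}{\sqrt{a}}.$$

Differentiating under the integral sign brings down a factor of $(-t^2)$:
$$\frac{dJ}{da} = \int_{-\infty}^{\infty} t^{2} e^{- a t^{2}} \, dt = \frac{\sqrt{\pi}}{2 a^{\frac{3}{2}}}.$$

Repeating twice in total — each differentiation brings down another $(-t^2)$ — gives
$$\frac{d^{2}J}{da^{2}} = \int_{-\infty}^{\infty} - t^{4} e^{- a t^{2}} \, dt = - \frac{3 \sqrt{\pi}}{4 a^{\frac{5}{2}}},$$
and the integrand here is exactly the target integrand, so $I = - \frac{3 \sqrt{\pi}}{4 a^{\frac{5}{2}}}$.

Setting $a = \frac{5}{6}$:
$$I = - \frac{27 \sqrt{30} \sqrt{\pi}}{125}.$$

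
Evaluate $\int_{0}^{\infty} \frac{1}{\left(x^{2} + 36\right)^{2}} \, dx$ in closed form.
$\frac{\pi}{864}$

Start from the standard arctangent integral
$$J(a) = \int_{0}^{\infty} \frac{1}{a^{2} + x^{2}} \, dx = \frac{\pi}{2 a}.$$

Differentiating under the integral sign with respect to $a$,
$$\frac{dJ}{da} = \int_{0}^{\infty} - \frac{2 a}{\left(a^{2} + x^{2}\right)^{2}} \, dx = - \frac{\pi}{2 a^{2}},$$
so $\int_{0}^{\infty} \frac{1}{\left(a^{2} + x^{2}\right)^{2}} \, dx = \frac{\pi}{4 a^{3}}$.

Setting $a = 6$:
$$I = \frac{\pi}{864}.$$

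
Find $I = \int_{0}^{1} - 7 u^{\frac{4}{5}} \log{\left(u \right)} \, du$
$\frac{175}{81}$

Begin with the known integral
$$J(a) = \int_{0}^{1} - 7 u^{a} \, du = - \frac{7}{a + 1}.$$

Differentiating under the integral sign brings down a factor of $\ln u$:
$$\frac{dJ}{da} = \int_{0}^{1} - 7 u^{a} \log{\left(u \right)} \, du = \frac{7}{\left(a + 1\right)^{2}}.$$

The integral on the left is $I$, so $I = \frac{7}{\left(a + 1\right)^{2}}$.

Setting $a = \frac{4}{5}$:
$$I = \frac{175}{81}.$$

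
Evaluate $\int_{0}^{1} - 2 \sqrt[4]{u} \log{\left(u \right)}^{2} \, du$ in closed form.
$- \frac{256}{125}$

Begin with the known integral
$$J(a) = \int_{0}^{1} - 2 u^{a} \, du = - \frac{2}{a + 1}.$$

Differentiating under the integral sign brings down a factor of $\ln u$:
$$\frac{dJ}{da} = \int_{0}^{1} - 2 u^{a} \log{\left(u \right)} \, du = \frac{2}{\left(a + 1\right)^{2}}.$$

Repeating twice in total — each differentiation brings down another $\ln u$ — gives
$$\frac{d^{2}J}{da^{2}} = \int_{0}^{1} - 2 u^{a} \log{\left(u \right)}^{2} \, du = - \frac{4}{\left(a + 1\right)^{3}},$$
and the integrand here is exactly the target integrand, so $I = - \frac{4}{\left(a + 1\right)^{3}}$.

Setting $a = \frac{1}{4}$:
$$I = - \frac{256}{125}.$$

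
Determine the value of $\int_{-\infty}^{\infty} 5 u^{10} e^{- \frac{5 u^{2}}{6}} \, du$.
$\frac{45927 \sqrt{30} \sqrt{\pi}}{625}$

Begin with the known integral
$$J(a) = \int_{-\infty}^{\infty} 5 e^{- a u^{2}} \, du = \frac{5 \sqrt{\pi}}{\sqrt{a}}.$$

Differentiating under the integral sign brings down a factor of $(-u^2)$:
$$\frac{dJ}{da} = \int_{-\infty}^{\infty} - 5 u^{2} e^{- a u^{2}} \, du = - \frac{5 \sqrt{\pi}}{2 a^{\frac{3}{2}}}.$$

Repeating $5$ times in total — each differentiation brings down another $(-u^2)$ — gives
$$\frac{d^{5}J}{da^{5}} = \int_{-\infty}^{\infty} - 5 u^{10} e^{- a u^{2}} \, du = - \frac{4725 \sqrt{\pi}}{32 a^{\frac{11}{2}}},$$
and the integrand here is $(-1)^{5}$ times the target integrand, so $I = (-1)^{5}\,\frac{d^{5}J}{da^{5}} = \frac{4725 \sqrt{\pi}}{32 a^{\frac{11}{2}}}$.

Setting $a = \frac{5}{6}$:
$$I = \frac{45927 \sqrt{30} \sqrt{\pi}}{625}.$$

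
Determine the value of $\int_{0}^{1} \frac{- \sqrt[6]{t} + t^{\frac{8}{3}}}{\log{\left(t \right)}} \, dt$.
$- \log{\left(7 \right)} + \log{\left(22 \right)}$

Introduce a parameter $a$ in the exponent: let $I(a) = \int_{0}^{1} \frac{t^{\frac{8}{3}} - t^{a}}{\log{\left(t \right)}} \, dt$.

Since $\dfrac{\partial}{\partial a}\,t^{a} = t^{a} \ln t$, the $\ln t$ in the denominator cancels and
$$\frac{dI}{da} = \int_{0}^{1} -1 t^{a} \, dt = -1 \left[\frac{t^{a+1}}{a+1}\right]_0^1 = - \frac{1}{a + 1}.$$

Integrating with respect to $a$ gives $I(a) = - \log{\left(\frac{3 a}{11} + \frac{3}{11} \right)} + C$.

At $a = \frac{8}{3}$ the integrand is identically $0$, so $I(\frac{8}{3}) = 0$. The closed form gives $0$, hence $C = 0$.

Setting $a = \frac{1}{6}$:
$$I = - \log{\left(7 \right)} + \log{\left(22 \right)}.$$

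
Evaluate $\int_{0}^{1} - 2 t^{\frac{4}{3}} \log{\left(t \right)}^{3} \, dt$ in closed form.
$\frac{972}{2401}$

Begin with the known integral
$$J(a) = \int_{0}^{1} - 2 t^{a} \, dt = - \frac{2}{a + 1}.$$

Differentiating under the integral sign brings down a factor of $\ln t$:
$$\frac{dJ}{da} = \int_{0}^{1} - 2 t^{a} \log{\left(t \right)} \, dt = \frac{2}{\left(a + 1\right)^{2}}.$$

Repeating $3$ times in total — each differentiation brings down another $\ln t$ — gives
$$\frac{d^{3}J}{da^{3}} = \int_{0}^{1} - 2 t^{a} \log{\left(t \right)}^{3} \, dt = \frac{12}{\left(a + 1\right)^{4}},$$
and the integrand here is exactly the target integrand, so $I = \frac{12}{\left(a + 1\right)^{4}}$.

Setting $a = \frac{4}{3}$:
$$I = \frac{972}{2401}.$$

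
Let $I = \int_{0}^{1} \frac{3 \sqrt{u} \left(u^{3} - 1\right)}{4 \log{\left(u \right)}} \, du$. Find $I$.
$\frac{3 \log{\left(3 \right)}}{4}$

Consider the one-parameter family: let $I(a) = \int_{0}^{1} \frac{3 \left(- \sqrt{u} + u^{a}\right)}{4 \log{\left(u \right)}} \, du$.

Since $\dfrac{\partial}{\partial a}\,u^{a} = u^{a} \ln u$, the $\ln u$ in the denominator cancels and
$$\frac{dI}{da} = \int_{0}^{1} \frac{3}{4} u^{a} \, du = \frac{3}{4} \left[\frac{u^{a+1}}{a+1}\right]_0^1 = \frac{3}{4 \left(a + 1\right)}.$$

Integrating with respect to $a$ gives $I(a) = \log{\left(\frac{2^{\frac{3}{4}} \sqrt[4]{3} \left(a + 1\right)^{\frac{3}{4}}}{3} \right)} + C$.

At $a = \frac{1}{2}$ the integrand is identically $0$, so $I(\frac{1}{2}) = 0$. The closed form gives $0$, hence $C = 0$.

Setting $a = \frac{7}{2}$:
$$I = \frac{3 \log{\left(3 \right)}}{4}.$$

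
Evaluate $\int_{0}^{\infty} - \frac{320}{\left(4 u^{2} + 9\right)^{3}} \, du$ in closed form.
$- \frac{10 \pi}{81}$

Recall the elementary integral
$$J(a) = \int_{0}^{\infty} - \frac{5}{a^{2} + u^{2}} \, du = - \frac{5 \pi}{2 a}.$$

Differentiating under the integral sign with respect to $a$,
$$\frac{dJ}{da} = \int_{0}^{\infty} \frac{10 a}{\left(a^{2} + u^{2}\right)^{2}} \, du = \frac{5 \pi}{2 a^{2}},$$
so $\int_{0}^{\infty} - \frac{5}{\left(a^{2} + u^{2}\right)^{2}} \, du = - \frac{5 \pi}{4 a^{3}}$.

Repeating — each differentiation of $1/(u^2+a^2)^j$ produces $-2ja/(u^2+a^2)^{j+1}$ — and dividing through by $-2ja$ at each step yields, after $2$ differentiations in total,
$$\int_{0}^{\infty} - \frac{5}{\left(a^{2} + u^{2}\right)^{3}} \, du = - \frac{15 \pi}{16 a^{5}}.$$

Setting $a = \frac{3}{2}$:
$$I = - \frac{10 \pi}{81}.$$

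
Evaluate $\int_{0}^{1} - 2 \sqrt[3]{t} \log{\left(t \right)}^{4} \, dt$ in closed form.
$- \frac{729}{64}$

Begin with the known integral
$$J(a) = \int_{0}^{1} - 2 t^{a} \, dt = - \frac{2}{a + 1}.$$

Differentiating under the integral sign brings down a factor of $\ln t$:
$$\frac{dJ}{da} = \int_{0}^{1} - 2 t^{a} \log{\left(t \right)} \, dt = \frac{2}{\left(a + 1\right)^{2}}.$$

Repeating $4$ times in total — each differentiation brings down another $\ln t$ — gives
$$\frac{d^{4}J}{da^{4}} = \int_{0}^{1} - 2 t^{a} \log{\left(t \right)}^{4} \, dt = - \frac{48}{\left(a + 1\right)^{5}},$$
and the integrand here is exactly the target integrand, so $I = - \frac{48}{\left(a + 1\right)^{5}}$.

Setting $a = \frac{1}{3}$:
$$I = - \frac{729}{64}.$$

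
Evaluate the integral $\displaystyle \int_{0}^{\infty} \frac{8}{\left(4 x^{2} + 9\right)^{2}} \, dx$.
$\frac{\pi}{27}$

Recall the elementary integral
$$J(a) = \int_{0}^{\infty} \frac{1}{2 \left(a^{2} + x^{2}\right)} \, dx = \frac{\pi}{4 a}.$$

Differentiating under the integral sign with respect to $a$,
$$\frac{dJ}{da} = \int_{0}^{\infty} - \frac{a}{\left(a^{2} + x^{2}\right)^{2}} \, dx = - \frac{\pi}{4 a^{2}},$$
so $\int_{0}^{\infty} \frac{1}{2 \left(a^{2} + x^{2}\right)^{2}} \, dx = \frac{\pi}{8 a^{3}}$.

Setting $a = \frac{3}{2}$:
$$I = \frac{\pi}{27}.$$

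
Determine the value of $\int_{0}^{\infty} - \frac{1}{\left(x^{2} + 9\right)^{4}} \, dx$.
$- \frac{5 \pi}{69984}$

Recall the elementary integral
$$J(a) = \int_{0}^{\infty} - \frac{1}{a^{2} + x^{2}} \, dx = - \frac{\pi}{2 a}.$$

Differentiating under the integral sign with respect to $a$,
$$\frac{dJ}{da} = \int_{0}^{\infty} \frac{2 a}{\left(a^{2} + x^{2}\right)^{2}} \, dx = \frac{\pi}{2 a^{2}},$$
so $\int_{0}^{\infty} - \frac{1}{\left(a^{2} + x^{2}\right)^{2}} \, dx = - \frac{\pi}{4 a^{3}}$.

Repeating — each differentiation of $1/(x^2+a^2)^j$ produces $-2ja/(x^2+a^2)^{j+1}$ — and dividing through by $-2ja$ at each step yields, after $3$ differentiations in total,
$$\int_{0}^{\infty} - \frac{1}{\left(a^{2} + x^{2}\right)^{4}} \, dx = - \frac{5 \pi}{32 a^{7}}.$$

Setting $a = 3$:
$$I = - \frac{5 \pi}{69984}.$$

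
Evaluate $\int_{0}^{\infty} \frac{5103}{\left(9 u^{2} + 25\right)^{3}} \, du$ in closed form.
$\frac{5103 \pi}{50000}$

Begin with the known result
$$J(a) = \int_{0}^{\infty} \frac{7}{a^{2} + u^{2}} \, du = \frac{7 \pi}{2 a}.$$

Differentiating under the integral sign with respect to $a$,
$$\frac{dJ}{da} = \int_{0}^{\infty} - \frac{14 a}{\left(a^{2} + u^{2}\right)^{2}} \, du = - \frac{7 \pi}{2 a^{2}},$$
so $\int_{0}^{\infty} \frac{7}{\left(a^{2} + u^{2}\right)^{2}} \, du = \frac{7 \pi}{4 a^{3}}$.

Repeating — each differentiation of $1/(u^2+a^2)^j$ produces $-2ja/(u^2+a^2)^{j+1}$ — and dividing through by $-2ja$ at each step yields, after $2$ differentiations in total,
$$\int_{0}^{\infty} \frac{7}{\left(a^{2} + u^{2}\right)^{3}} \, du = \frac{21 \pi}{16 a^{5}}.$$

Setting $a = \frac{5}{3}$:
$$I = \frac{5103 \pi}{50000}.$$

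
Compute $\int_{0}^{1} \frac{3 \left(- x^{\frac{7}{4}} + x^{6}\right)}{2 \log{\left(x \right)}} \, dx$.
$\log{\left(\frac{56 \sqrt{77}}{121} \right)}$

Consider the one-parameter family: let $I(a) = \int_{0}^{1} \frac{3 \left(x^{6} - x^{a}\right)}{2 \log{\left(x \right)}} \, dx$.

Since $\dfrac{\partial}{\partial a}\,x^{a} = x^{a} \ln x$, the $\ln x$ in the denominator cancels and
$$\frac{dI}{da} = \int_{0}^{1} - \frac{3}{2} x^{a} \, dx = - \frac{3}{2} \left[\frac{x^{a+1}}{a+1}\right]_0^1 = - \frac{3}{2 a + 2}.$$

Integrating with respect to $a$ gives $I(a) = - \frac{3 \log{\left(a + 1 \right)}}{2} + \frac{3 \log{\left(7 \right)}}{2} + C$.

At $a = 6$ the integrand is identically $0$, so $I(6) = 0$. The closed form gives $0$, hence $C = 0$.

Setting $a = \frac{7}{4}$:
$$I = \log{\left(\frac{56 \sqrt{77}}{121} \right)}.$$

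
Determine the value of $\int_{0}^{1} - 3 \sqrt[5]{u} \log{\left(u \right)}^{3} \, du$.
$\frac{625}{72}$

Start from the elementary integral
$$J(a) = \int_{0}^{1} - 3 u^{a} \, du = - \frac{3}{a + 1}.$$

Differentiating under the integral sign brings down a factor of $\ln u$:
$$\frac{dJ}{da} = \int_{0}^{1} - 3 u^{a} \log{\left(u \right)} \, du = \frac{3}{\left(a + 1\right)^{2}}.$$

Repeating $3$ times in total — each differentiation brings down another $\ln u$ — gives
$$\frac{d^{3}J}{da^{3}} = \int_{0}^{1} - 3 u^{a} \log{\left(u \right)}^{3} \, du = \frac{18}{\left(a + 1\right)^{4}},$$
and the integrand here is exactly the target integrand, so $I = \frac{18}{\left(a + 1\right)^{4}}$.

Setting $a = \frac{1}{5}$:
$$I = \frac{625}{72}.$$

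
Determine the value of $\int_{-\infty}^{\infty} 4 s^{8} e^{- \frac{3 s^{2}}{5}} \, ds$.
$\frac{21875 \sqrt{15} \sqrt{\pi}}{324}$

Start from the elementary integral
$$J(a) = \int_{-\infty}^{\infty} 4 e^{- a s^{2}} \, ds = \frac{4 \sqrt{\pi}}{\sqrt{a}}.$$

Differentiating under the integral sign brings down a factor of $(-s^2)$:
$$\frac{dJ}{da} = \int_{-\infty}^{\infty} - 4 s^{2} e^{- a s^{2}} \, ds = - \frac{2 \sqrt{\pi}}{a^{\frac{3}{2}}}.$$

Repeating $4$ times in total — each differentiation brings down another $(-s^2)$ — gives
$$\frac{d^{4}J}{da^{4}} = \int_{-\infty}^{\infty} 4 s^{8} e^{- a s^{2}} \, ds = \frac{105 \sqrt{\pi}}{4 a^{\frac{9}{2}}},$$
and the integrand here is exactly the target integrand, so $I = \frac{105 \sqrt{\pi}}{4 a^{\frac{9}{2}}}$.

Setting $a = \frac{3}{5}$:
$$I = \frac{21875 \sqrt{15} \sqrt{\pi}}{324}.$$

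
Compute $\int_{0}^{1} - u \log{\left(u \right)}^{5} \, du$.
$\frac{15}{8}$

Start from the elementary integral
$$J(a) = \int_{0}^{1} - u^{a} \, du = - \frac{1}{a + 1}.$$

Differentiating under the integral sign brings down a factor of $\ln u$:
$$\frac{dJ}{da} = \int_{0}^{1} - u^{a} \log{\left(u \right)} \, du = \frac{1}{\left(a + 1\right)^{2}}.$$

Repeating $5$ times in total — each differentiation brings down another $\ln u$ — gives
$$\frac{d^{5}J}{da^{5}} = \int_{0}^{1} - u^{a} \log{\left(u \right)}^{5} \, du = \frac{120}{\left(a + 1\right)^{6}},$$
and the integrand here is exactly the target integrand, so $I = \frac{120}{\left(a + 1\right)^{6}}$.

Setting $a = 1$:
$$I = \frac{15}{8}.$$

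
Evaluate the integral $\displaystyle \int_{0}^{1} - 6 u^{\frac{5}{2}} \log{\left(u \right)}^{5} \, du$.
$\frac{46080}{117649}$

Start from the elementary integral
$$J(a) = \int_{0}^{1} - 6 u^{a} \, du = - \frac{6}{a + 1}.$$

Differentiating under the integral sign brings down a factor of $\ln u$:
$$\frac{dJ}{da} = \int_{0}^{1} - 6 u^{a} \log{\left(u \right)} \, du = \frac{6}{\left(a + 1\right)^{2}}.$$

Repeating $5$ times in total — each differentiation brings down another $\ln u$ — gives
$$\frac{d^{5}J}{da^{5}} = \int_{0}^{1} - 6 u^{a} \log{\left(u \right)}^{5} \, du = \frac{720}{\left(a + 1\right)^{6}},$$
and the integrand here is exactly the target integrand, so $I = \frac{720}{\left(a + 1\right)^{6}}$.

Setting $a = \frac{5}{2}$:
$$I = \frac{46080}{117649}.$$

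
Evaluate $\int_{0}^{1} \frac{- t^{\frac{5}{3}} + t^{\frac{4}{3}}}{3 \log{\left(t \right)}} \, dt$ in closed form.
$- \log{\left(2 \right)} + \frac{\log{\left(7 \right)}}{3}$

Consider the one-parameter family: let $I(a) = \int_{0}^{1} \frac{t^{\frac{4}{3}} - t^{a}}{3 \log{\left(t \right)}} \, dt$.

Since $\dfrac{\partial}{\partial a}\,t^{a} = t^{a} \ln t$, the $\ln t$ in the denominator cancels and
$$\frac{dI}{da} = \int_{0}^{1} - \frac{1}{3} t^{a} \, dt = - \frac{1}{3} \left[\frac{t^{a+1}}{a+1}\right]_0^1 = - \frac{1}{3 a + 3}.$$

Integrating with respect to $a$ gives $I(a) = - \frac{\log{\left(a + 1 \right)}}{3} - \frac{\log{\left(3 \right)}}{3} + \frac{\log{\left(7 \right)}}{3} + C$.

At $a = \frac{4}{3}$ the integrand is identically $0$, so $I(\frac{4}{3}) = 0$. The closed form gives $0$, hence $C = 0$.

Setting $a = \frac{5}{3}$:
$$I = - \log{\left(2 \right)} + \frac{\log{\left(7 \right)}}{3}.$$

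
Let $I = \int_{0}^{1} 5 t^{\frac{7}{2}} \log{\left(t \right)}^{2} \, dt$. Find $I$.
$\frac{80}{729}$

Begin with the known integral
$$J(a) = \int_{0}^{1} 5 t^{a} \, dt = \frac{5}{a + 1}.$$

Differentiating under the integral sign brings down a factor of $\ln t$:
$$\frac{dJ}{da} = \int_{0}^{1} 5 t^{a} \log{\left(t \right)} \, dt = - \frac{5}{\left(a + 1\right)^{2}}.$$

Repeating twice in total — each differentiation brings down another $\ln t$ — gives
$$\frac{d^{2}J}{da^{2}} = \int_{0}^{1} 5 t^{a} \log{\left(t \right)}^{2} \, dt = \frac{10}{\left(a + 1\right)^{3}},$$
and the integrand here is exactly the target integrand, so $I = \frac{10}{\left(a + 1\right)^{3}}$.

Setting $a = \frac{7}{2}$:
$$I = \frac{80}{729}.$$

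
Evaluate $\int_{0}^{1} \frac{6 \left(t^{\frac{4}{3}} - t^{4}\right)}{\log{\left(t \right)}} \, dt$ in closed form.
$- \log{\left(\frac{11390625}{117649} \right)}$

Consider the one-parameter family: let $I(a) = \int_{0}^{1} \frac{6 \left(t^{\frac{4}{3}} - t^{a}\right)}{\log{\left(t \right)}} \, dt$.

Since $\dfrac{\partial}{\partial a}\,t^{a} = t^{a} \ln t$, the $\ln t$ in the denominator cancels and
$$\frac{dI}{da} = \int_{0}^{1} -6 t^{a} \, dt = -6 \left[\frac{t^{a+1}}{a+1}\right]_0^1 = - \frac{6}{a + 1}.$$

Integrating with respect to $a$ gives $I(a) = - \log{\left(\frac{729 \left(a + 1\right)^{6}}{117649} \right)} + C$.

At $a = \frac{4}{3}$ the integrand is identically $0$, so $I(\frac{4}{3}) = 0$. The closed form gives $0$, hence $C = 0$.

Setting $a = 4$:
$$I = - \log{\left(\frac{11390625}{117649} \right)}.$$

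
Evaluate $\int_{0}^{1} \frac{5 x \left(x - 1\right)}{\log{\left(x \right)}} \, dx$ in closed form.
$\log{\left(\frac{243}{32} \right)}$

Consider the one-parameter family: let $I(a) = \int_{0}^{1} \frac{5 \left(x^{2} - x^{a}\right)}{\log{\left(x \right)}} \, dx$.

Since $\dfrac{\partial}{\partial a}\,x^{a} = x^{a} \ln x$, the $\ln x$ in the denominator cancels and
$$\frac{dI}{da} = \int_{0}^{1} -5 x^{a} \, dx = -5 \left[\frac{x^{a+1}}{a+1}\right]_0^1 = - \frac{5}{a + 1}.$$

Integrating with respect to $a$ gives $I(a) = \log{\left(\frac{243}{\left(a + 1\right)^{5}} \right)} + C$.

At $a = 2$ the integrand is identically $0$, so $I(2) = 0$. The closed form gives $0$, hence $C = 0$.

Setting $a = 1$:
$$I = \log{\left(\frac{243}{32} \right)}.$$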